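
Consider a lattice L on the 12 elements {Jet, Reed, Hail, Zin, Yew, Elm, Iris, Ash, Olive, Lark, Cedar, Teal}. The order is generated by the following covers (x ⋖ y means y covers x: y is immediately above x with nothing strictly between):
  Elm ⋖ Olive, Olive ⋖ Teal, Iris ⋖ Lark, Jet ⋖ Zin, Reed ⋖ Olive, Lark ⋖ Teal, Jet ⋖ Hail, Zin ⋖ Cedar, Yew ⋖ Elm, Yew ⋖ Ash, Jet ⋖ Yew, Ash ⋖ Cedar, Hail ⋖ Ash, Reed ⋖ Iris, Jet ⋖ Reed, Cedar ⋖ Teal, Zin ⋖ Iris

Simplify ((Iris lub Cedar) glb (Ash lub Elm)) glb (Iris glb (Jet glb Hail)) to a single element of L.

Jet

Iris ∨ Cedar = Teal
Ash ∨ Elm = Teal
Teal ∧ Teal = Teal
Jet ∧ Hail = Jet
Iris ∧ Jet = Jet
Teal ∧ Jet = Jet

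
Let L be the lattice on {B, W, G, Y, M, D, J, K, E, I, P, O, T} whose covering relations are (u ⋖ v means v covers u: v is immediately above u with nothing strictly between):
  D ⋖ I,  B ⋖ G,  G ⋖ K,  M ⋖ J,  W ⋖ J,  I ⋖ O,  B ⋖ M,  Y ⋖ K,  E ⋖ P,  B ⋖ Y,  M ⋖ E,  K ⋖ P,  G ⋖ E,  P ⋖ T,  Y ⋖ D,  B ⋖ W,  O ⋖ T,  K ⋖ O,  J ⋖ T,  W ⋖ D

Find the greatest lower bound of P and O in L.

K

Common lower bounds of {P, O}: B, G, K, Y.
The greatest among these is K.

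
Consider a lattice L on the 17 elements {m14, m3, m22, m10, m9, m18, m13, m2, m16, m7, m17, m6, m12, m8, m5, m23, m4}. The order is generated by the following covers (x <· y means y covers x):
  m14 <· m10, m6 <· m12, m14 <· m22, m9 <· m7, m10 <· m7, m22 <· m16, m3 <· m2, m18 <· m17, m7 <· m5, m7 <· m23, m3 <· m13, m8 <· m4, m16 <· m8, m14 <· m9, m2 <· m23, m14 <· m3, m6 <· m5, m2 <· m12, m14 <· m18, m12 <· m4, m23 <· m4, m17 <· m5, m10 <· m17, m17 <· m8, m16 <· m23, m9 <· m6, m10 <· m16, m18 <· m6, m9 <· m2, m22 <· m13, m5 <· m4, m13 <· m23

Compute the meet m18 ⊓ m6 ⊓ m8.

m18

Common lower bounds of {m18, m6, m8}: m14, m18.
The greatest among these is m18.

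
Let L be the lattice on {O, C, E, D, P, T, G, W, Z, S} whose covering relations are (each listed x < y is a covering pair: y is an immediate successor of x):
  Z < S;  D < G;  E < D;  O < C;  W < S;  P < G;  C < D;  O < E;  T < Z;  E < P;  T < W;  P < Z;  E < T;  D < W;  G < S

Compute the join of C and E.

Common upper bounds of {C, E}: D, G, S, W.
The least among these is D.

D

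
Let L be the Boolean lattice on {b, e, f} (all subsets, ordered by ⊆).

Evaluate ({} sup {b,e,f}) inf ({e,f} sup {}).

{} ∨ {b,e,f} = {b,e,f}
{e,f} ∨ {} = {e,f}
{b,e,f} ∧ {e,f} = {e,f}

{e,f}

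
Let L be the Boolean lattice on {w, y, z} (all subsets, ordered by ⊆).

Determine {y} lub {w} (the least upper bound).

Common upper bounds of {{y}, {w}}: {w,y,z}, {w,y}.
The least among these is {w,y}.

{w,y}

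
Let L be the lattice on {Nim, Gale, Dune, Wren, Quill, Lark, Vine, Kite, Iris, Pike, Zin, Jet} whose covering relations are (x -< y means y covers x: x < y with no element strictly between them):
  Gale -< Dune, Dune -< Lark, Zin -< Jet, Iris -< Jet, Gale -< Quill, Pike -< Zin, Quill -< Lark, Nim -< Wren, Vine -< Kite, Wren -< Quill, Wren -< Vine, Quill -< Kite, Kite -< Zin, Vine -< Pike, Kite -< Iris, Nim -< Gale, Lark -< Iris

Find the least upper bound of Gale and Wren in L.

Common upper bounds of {Gale, Wren}: Iris, Jet, Kite, Lark, Quill, Zin.
The least among these is Quill.

Quill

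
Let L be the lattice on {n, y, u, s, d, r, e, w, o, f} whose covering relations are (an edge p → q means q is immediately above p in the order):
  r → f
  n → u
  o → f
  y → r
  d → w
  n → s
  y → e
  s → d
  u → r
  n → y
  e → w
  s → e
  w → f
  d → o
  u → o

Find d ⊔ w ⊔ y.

Common upper bounds of {d, w, y}: f, w.
The least among these is w.

w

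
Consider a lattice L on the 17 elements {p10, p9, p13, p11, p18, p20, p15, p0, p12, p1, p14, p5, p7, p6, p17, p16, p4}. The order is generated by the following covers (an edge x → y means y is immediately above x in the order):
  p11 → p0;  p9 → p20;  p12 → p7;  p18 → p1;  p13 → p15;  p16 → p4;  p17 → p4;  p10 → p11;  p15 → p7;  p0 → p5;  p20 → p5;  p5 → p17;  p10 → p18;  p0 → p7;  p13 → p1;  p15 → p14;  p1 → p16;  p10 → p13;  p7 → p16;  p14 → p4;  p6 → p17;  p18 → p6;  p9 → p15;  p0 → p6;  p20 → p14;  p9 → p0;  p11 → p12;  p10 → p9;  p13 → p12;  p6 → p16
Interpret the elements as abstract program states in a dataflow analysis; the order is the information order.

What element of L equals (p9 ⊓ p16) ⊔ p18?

p6

p9 ∧ p16 = p9
p9 ∨ p18 = p6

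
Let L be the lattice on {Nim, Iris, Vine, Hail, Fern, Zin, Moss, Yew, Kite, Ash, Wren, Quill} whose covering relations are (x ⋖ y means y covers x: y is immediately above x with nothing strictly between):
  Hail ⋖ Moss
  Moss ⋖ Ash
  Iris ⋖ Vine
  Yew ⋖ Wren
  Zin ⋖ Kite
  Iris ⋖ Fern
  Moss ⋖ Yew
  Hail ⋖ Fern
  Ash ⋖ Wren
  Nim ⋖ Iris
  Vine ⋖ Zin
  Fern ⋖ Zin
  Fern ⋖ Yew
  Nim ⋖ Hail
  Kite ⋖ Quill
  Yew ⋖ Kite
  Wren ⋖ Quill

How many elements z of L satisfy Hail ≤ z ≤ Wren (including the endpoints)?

The interval [Hail, Wren] = {Ash, Fern, Hail, Moss, Wren, Yew}, which has 6 elements.

6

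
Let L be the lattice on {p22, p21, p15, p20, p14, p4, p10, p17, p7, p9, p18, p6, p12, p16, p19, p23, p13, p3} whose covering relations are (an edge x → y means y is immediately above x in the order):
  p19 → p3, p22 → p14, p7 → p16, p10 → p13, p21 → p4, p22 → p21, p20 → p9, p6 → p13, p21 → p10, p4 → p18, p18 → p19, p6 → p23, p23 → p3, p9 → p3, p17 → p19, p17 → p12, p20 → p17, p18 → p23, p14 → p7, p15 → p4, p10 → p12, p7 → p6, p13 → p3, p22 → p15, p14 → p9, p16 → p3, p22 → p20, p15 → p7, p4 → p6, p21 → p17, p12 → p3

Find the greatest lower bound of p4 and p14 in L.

Common lower bounds of {p4, p14}: p22.
The greatest among these is p22.

p22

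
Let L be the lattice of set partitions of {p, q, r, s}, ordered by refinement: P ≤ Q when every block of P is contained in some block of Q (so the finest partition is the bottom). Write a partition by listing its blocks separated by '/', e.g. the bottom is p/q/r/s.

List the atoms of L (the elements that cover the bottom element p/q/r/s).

The atoms are exactly the elements that cover p/q/r/s: p/q/rs, p/qr/s, p/qs/r, pq/r/s, pr/q/s, ps/q/r.

p/q/rs, p/qr/s, p/qs/r, pq/r/s, pr/q/s, ps/q/r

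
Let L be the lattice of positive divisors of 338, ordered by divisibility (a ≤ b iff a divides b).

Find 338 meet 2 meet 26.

2

In the divisibility order, the meet is the greatest common divisor: gcd(338, 2, 26) = 2.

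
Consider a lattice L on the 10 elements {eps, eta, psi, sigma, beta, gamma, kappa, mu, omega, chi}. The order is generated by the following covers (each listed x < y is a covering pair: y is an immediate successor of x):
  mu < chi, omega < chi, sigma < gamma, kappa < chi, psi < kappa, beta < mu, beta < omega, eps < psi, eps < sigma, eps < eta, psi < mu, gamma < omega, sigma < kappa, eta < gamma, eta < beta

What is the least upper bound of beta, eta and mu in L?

mu

Common upper bounds of {beta, eta, mu}: chi, mu.
The least among these is mu.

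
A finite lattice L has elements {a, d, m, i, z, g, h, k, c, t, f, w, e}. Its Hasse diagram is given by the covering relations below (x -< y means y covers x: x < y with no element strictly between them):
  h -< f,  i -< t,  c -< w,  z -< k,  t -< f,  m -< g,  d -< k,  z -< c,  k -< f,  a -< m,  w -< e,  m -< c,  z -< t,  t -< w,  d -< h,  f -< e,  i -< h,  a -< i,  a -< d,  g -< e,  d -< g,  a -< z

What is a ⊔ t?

t

Common upper bounds of {a, t}: e, f, t, w.
The least among these is t.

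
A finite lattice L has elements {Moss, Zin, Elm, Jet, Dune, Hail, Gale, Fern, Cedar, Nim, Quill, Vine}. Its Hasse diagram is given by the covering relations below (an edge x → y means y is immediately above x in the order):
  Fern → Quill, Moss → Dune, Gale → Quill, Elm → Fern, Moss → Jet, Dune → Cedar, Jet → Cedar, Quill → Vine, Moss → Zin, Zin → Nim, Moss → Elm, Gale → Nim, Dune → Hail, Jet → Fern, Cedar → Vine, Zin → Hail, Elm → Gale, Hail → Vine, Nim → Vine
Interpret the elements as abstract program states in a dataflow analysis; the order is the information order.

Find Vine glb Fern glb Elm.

Elm

Common lower bounds of {Vine, Fern, Elm}: Elm, Moss.
The greatest among these is Elm.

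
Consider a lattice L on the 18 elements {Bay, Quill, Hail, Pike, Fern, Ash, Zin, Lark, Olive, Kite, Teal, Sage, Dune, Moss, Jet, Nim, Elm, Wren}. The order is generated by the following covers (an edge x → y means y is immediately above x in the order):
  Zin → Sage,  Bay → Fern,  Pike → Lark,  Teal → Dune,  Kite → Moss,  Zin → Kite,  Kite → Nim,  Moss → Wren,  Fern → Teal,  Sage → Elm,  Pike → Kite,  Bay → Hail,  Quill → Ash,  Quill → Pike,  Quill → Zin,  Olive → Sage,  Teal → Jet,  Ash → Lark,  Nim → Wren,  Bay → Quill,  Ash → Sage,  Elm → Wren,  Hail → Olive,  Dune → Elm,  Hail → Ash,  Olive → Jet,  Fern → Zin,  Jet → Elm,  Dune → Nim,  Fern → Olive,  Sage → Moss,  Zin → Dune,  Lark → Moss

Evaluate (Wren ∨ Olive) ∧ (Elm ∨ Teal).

Wren ∨ Olive = Wren
Elm ∨ Teal = Elm
Wren ∧ Elm = Elm

Elm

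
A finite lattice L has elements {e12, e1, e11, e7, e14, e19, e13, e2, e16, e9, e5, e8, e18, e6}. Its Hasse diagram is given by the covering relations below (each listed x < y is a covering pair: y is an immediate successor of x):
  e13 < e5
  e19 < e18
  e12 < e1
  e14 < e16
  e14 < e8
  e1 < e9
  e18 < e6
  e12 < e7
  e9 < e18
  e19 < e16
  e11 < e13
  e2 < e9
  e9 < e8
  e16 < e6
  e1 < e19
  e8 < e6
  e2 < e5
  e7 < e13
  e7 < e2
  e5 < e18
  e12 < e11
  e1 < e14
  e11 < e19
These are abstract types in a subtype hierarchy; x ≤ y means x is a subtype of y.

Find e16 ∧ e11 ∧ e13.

Common lower bounds of {e16, e11, e13}: e11, e12.
The greatest among these is e11.

e11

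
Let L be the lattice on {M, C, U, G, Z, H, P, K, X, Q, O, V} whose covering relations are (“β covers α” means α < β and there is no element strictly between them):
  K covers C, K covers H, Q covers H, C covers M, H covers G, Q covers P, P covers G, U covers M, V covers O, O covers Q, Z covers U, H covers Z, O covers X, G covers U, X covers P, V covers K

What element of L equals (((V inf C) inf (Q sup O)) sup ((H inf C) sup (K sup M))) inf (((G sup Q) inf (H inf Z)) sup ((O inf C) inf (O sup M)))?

Z

V ∧ C = C
Q ∨ O = O
C ∧ O = M
H ∧ C = M
K ∨ M = K
M ∨ K = K
M ∨ K = K
G ∨ Q = Q
H ∧ Z = Z
Q ∧ Z = Z
O ∧ C = M
O ∨ M = O
M ∧ O = M
Z ∨ M = Z
K ∧ Z = Z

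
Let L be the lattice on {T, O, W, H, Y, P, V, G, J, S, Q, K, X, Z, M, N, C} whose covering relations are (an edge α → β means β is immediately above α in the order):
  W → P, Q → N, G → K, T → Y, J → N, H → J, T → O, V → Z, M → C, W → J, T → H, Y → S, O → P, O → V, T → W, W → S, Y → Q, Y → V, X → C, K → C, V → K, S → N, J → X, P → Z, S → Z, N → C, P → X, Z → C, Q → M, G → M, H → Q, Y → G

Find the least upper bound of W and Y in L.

S

Common upper bounds of {W, Y}: C, N, S, Z.
The least among these is S.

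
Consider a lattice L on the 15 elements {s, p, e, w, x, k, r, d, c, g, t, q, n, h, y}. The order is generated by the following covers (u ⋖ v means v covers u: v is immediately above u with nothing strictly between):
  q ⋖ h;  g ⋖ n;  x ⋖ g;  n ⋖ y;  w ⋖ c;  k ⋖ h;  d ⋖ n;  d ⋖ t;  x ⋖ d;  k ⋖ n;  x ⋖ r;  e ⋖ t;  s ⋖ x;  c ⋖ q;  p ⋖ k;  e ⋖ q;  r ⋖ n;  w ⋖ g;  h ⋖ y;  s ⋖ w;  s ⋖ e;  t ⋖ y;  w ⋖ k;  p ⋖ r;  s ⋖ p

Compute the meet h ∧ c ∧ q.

Common lower bounds of {h, c, q}: c, s, w.
The greatest among these is c.

c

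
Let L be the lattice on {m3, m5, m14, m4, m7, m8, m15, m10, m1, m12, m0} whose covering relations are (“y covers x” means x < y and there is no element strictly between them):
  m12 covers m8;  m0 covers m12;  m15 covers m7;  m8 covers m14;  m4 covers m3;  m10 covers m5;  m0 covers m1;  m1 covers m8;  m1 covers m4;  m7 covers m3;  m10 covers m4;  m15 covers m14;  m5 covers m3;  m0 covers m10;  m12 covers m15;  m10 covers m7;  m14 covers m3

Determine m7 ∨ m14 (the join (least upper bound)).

Common upper bounds of {m7, m14}: m0, m12, m15.
The least among these is m15.

m15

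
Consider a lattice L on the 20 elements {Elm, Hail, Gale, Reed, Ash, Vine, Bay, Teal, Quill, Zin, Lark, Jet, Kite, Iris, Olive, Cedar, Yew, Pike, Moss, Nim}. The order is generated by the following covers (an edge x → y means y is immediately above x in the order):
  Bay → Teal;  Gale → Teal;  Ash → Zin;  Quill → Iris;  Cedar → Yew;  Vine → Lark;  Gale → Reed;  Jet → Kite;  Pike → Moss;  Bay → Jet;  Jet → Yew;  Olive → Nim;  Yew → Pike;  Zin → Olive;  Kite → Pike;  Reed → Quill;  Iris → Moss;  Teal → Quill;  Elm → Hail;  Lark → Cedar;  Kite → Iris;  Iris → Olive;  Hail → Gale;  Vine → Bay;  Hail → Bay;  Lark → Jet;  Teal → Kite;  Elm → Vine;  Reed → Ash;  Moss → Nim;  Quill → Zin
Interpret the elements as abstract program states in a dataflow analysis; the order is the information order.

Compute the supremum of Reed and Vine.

Quill

Common upper bounds of {Reed, Vine}: Iris, Moss, Nim, Olive, Quill, Zin.
The least among these is Quill.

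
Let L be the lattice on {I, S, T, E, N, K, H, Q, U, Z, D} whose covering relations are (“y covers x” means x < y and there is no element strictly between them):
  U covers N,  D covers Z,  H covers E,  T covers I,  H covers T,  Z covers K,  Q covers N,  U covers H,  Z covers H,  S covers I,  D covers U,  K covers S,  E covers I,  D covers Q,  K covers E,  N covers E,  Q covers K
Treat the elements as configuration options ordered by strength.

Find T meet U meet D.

Common lower bounds of {T, U, D}: I, T.
The greatest among these is T.

T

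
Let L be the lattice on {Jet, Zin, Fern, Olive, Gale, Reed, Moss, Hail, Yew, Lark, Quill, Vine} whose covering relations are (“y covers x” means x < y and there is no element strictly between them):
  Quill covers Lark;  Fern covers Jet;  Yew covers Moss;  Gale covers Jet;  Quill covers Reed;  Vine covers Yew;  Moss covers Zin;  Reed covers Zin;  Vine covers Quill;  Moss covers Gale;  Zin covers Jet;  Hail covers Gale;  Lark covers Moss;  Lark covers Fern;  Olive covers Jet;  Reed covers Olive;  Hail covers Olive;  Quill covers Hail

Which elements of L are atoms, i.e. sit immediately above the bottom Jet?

The atoms are exactly the elements that cover Jet: Fern, Gale, Olive, Zin.

Fern, Gale, Olive, Zin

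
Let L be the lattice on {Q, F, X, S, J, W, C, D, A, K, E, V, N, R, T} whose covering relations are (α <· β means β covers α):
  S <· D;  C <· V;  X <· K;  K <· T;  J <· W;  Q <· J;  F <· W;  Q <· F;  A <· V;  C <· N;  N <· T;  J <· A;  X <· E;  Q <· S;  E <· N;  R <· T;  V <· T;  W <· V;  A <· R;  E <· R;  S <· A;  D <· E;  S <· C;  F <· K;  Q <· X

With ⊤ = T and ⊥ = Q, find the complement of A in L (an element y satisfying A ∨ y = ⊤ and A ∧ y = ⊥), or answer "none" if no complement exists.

Need y with A ∨ y = T and A ∧ y = Q.
Checking each element gives: K.

K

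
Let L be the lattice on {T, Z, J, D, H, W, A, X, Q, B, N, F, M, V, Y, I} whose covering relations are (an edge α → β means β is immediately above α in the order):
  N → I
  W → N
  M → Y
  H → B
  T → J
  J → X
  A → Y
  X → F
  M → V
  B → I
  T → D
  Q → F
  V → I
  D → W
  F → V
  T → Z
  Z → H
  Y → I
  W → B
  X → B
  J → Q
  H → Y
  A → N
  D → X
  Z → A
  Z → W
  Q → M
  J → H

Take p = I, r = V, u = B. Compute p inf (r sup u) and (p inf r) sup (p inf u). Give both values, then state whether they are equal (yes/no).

I; I; yes

r sup u = I, so p inf (r sup u) = I inf I = I.
p inf r = V and p inf u = B, so (p inf r) sup (p inf u) = V sup B = I.
Equal: yes.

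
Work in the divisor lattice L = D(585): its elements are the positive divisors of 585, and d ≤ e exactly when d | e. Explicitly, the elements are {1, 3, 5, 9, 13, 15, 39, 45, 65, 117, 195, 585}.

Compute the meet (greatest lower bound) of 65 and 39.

13

In the divisibility order, the meet is the greatest common divisor: gcd(65, 39) = 13.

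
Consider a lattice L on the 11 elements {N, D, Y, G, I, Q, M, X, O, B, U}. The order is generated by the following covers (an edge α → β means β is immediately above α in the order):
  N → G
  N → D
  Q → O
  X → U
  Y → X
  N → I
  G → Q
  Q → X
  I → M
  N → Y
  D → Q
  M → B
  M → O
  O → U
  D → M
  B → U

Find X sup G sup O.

U

Common upper bounds of {X, G, O}: U.
The least among these is U.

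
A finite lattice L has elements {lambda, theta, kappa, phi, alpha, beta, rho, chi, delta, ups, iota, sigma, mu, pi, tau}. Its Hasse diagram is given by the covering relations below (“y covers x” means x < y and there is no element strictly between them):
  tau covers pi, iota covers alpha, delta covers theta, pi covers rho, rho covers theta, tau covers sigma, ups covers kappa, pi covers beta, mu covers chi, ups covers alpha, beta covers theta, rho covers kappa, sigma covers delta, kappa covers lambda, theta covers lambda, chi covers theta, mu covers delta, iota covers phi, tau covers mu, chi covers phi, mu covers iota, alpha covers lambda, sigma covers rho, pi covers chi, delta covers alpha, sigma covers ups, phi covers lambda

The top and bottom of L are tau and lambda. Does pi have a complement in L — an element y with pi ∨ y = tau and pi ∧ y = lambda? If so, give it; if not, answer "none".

alpha

Need y with pi ∨ y = tau and pi ∧ y = lambda.
Checking each element gives: alpha.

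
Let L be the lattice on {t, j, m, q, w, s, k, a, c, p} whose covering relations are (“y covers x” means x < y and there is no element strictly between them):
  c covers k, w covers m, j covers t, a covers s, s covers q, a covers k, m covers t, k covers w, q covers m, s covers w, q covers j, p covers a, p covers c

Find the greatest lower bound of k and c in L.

Common lower bounds of {k, c}: k, m, t, w.
The greatest among these is k.

k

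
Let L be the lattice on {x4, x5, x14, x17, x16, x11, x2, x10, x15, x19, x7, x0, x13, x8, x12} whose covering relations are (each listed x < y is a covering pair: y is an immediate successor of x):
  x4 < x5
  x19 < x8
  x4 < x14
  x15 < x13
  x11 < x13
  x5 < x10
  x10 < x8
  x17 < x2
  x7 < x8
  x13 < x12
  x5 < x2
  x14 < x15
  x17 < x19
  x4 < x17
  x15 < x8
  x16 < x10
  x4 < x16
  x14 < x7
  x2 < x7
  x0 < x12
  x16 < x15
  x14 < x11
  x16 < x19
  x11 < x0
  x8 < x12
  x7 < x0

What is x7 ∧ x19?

Common lower bounds of {x7, x19}: x17, x4.
The greatest among these is x17.

x17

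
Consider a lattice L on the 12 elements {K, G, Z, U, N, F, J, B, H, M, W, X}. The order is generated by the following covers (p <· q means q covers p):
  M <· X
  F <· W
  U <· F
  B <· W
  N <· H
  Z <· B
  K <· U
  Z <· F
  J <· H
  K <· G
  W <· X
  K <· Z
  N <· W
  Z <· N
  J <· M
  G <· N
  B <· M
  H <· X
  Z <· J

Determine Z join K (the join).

Common upper bounds of {Z, K}: B, F, H, J, M, N, W, X, Z.
The least among these is Z.

Z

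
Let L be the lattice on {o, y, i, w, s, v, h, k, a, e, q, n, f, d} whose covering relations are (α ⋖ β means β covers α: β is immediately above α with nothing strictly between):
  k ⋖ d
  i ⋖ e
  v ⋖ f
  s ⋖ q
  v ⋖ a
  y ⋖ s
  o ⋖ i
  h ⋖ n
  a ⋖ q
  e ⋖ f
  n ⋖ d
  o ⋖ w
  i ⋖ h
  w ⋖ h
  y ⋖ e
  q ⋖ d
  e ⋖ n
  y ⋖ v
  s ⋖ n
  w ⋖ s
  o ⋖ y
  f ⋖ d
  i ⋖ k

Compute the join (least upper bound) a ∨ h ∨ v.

Common upper bounds of {a, h, v}: d.
The least among these is d.

d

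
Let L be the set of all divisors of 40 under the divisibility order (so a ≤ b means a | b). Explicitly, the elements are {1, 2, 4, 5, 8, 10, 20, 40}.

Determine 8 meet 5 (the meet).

Common lower bounds of {8, 5}: 1.
The greatest among these is 1.

1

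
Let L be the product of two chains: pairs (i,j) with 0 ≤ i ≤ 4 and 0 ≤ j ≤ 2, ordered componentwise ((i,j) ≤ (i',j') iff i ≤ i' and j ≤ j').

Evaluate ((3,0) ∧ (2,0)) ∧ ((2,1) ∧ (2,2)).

(3,0) ∧ (2,0) = (2,0)
(2,1) ∧ (2,2) = (2,1)
(2,0) ∧ (2,1) = (2,0)

(2,0)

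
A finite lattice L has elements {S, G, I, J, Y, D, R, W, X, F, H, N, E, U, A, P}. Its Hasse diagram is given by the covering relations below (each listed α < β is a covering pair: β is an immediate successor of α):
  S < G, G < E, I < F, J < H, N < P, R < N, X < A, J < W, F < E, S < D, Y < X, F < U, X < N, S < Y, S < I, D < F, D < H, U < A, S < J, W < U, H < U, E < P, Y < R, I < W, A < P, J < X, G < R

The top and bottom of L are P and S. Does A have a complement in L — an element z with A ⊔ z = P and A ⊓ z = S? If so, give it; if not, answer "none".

G

Need z with A ∨ z = P and A ∧ z = S.
Checking each element gives: G.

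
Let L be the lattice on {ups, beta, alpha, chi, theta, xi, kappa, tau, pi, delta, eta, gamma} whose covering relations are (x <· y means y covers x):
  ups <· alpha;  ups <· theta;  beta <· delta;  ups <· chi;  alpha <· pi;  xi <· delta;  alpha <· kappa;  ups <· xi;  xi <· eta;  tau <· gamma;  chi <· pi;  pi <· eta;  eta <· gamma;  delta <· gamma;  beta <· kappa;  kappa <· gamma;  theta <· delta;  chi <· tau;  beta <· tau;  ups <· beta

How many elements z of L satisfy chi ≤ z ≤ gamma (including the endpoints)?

5

The interval [chi, gamma] = {chi, eta, gamma, pi, tau}, which has 5 elements.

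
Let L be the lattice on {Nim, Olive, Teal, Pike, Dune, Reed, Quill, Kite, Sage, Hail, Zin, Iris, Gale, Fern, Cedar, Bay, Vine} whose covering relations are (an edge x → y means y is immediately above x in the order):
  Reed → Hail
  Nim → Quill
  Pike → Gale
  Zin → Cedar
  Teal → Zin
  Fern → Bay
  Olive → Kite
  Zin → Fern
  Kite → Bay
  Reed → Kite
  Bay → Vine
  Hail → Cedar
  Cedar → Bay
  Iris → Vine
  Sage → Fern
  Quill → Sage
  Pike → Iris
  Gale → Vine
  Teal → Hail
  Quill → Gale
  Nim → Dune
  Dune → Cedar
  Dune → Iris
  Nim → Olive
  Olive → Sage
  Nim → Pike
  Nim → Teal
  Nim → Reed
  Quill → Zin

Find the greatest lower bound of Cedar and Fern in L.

Common lower bounds of {Cedar, Fern}: Nim, Quill, Teal, Zin.
The greatest among these is Zin.

Zin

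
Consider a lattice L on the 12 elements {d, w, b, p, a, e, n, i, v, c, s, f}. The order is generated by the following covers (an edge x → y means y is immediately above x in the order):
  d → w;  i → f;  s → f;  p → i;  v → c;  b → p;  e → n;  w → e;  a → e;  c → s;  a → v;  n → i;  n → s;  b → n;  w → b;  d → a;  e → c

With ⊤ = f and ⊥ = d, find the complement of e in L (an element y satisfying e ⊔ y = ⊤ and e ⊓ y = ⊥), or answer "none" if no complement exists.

none

For every candidate y, either e ∨ y ≠ f or e ∧ y ≠ d; no complement exists.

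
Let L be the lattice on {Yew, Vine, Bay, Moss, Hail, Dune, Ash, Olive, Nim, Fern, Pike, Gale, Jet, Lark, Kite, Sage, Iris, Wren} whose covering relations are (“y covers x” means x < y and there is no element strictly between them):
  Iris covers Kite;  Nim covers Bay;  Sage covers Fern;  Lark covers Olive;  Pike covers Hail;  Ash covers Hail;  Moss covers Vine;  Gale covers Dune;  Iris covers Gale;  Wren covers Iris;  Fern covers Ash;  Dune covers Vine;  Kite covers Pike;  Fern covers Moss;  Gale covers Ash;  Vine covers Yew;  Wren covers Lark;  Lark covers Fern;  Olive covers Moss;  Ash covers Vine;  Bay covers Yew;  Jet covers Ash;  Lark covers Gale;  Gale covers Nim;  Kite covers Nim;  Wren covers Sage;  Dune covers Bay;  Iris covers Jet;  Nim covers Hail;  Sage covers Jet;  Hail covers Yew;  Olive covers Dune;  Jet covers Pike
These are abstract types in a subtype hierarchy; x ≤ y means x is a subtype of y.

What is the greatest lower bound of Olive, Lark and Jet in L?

Vine

Common lower bounds of {Olive, Lark, Jet}: Vine, Yew.
The greatest among these is Vine.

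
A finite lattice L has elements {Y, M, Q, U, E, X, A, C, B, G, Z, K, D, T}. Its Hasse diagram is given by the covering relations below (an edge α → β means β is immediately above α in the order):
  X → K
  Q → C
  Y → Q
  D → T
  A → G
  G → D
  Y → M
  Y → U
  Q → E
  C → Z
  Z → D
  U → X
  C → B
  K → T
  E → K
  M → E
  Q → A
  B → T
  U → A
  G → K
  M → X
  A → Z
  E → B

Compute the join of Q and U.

A

Common upper bounds of {Q, U}: A, D, G, K, T, Z.
The least among these is A.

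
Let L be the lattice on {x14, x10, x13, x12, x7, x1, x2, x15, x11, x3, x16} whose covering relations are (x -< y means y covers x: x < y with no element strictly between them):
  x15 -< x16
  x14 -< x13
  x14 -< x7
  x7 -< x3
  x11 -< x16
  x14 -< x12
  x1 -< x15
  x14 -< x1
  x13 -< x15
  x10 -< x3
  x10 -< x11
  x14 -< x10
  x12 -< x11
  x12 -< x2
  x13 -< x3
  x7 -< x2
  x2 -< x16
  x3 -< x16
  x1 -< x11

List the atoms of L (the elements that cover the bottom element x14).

x1, x10, x12, x13, x7

The atoms are exactly the elements that cover x14: x1, x10, x12, x13, x7.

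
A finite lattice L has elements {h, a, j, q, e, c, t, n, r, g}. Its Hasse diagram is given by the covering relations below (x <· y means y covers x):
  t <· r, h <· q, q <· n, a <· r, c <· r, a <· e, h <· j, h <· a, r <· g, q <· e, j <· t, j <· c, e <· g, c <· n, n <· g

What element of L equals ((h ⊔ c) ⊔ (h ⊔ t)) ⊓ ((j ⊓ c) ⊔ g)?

h ∨ c = c
h ∨ t = t
c ∨ t = r
j ∧ c = j
j ∨ g = g
r ∧ g = r

r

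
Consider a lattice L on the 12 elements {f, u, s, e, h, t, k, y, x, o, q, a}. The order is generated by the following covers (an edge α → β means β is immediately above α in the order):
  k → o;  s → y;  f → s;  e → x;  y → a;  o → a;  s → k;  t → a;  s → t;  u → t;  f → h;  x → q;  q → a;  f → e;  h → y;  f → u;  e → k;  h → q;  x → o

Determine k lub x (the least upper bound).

Common upper bounds of {k, x}: a, o.
The least among these is o.

o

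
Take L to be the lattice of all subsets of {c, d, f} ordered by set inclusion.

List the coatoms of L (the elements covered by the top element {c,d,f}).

{c,d}, {c,f}, {d,f}

The coatoms are exactly the elements covered by {c,d,f}: {c,d}, {c,f}, {d,f}.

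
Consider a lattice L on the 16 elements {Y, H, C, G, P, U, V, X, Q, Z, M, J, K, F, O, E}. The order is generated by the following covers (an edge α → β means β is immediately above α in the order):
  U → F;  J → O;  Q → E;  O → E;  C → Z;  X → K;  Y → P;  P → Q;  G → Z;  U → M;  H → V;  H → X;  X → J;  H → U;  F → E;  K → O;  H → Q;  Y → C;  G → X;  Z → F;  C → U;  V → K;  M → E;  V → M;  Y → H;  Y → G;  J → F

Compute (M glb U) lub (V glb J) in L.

U

M ∧ U = U
V ∧ J = H
U ∨ H = U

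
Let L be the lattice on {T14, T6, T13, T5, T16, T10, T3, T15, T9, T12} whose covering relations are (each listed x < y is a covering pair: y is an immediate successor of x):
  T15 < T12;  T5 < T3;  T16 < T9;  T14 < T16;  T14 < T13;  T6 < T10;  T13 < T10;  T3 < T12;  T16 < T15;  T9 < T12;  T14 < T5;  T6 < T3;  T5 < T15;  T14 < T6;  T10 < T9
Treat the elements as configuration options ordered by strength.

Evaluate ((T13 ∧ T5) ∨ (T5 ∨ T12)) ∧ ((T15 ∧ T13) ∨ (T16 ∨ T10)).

T13 ∧ T5 = T14
T5 ∨ T12 = T12
T14 ∨ T12 = T12
T15 ∧ T13 = T14
T16 ∨ T10 = T9
T14 ∨ T9 = T9
T12 ∧ T9 = T9

T9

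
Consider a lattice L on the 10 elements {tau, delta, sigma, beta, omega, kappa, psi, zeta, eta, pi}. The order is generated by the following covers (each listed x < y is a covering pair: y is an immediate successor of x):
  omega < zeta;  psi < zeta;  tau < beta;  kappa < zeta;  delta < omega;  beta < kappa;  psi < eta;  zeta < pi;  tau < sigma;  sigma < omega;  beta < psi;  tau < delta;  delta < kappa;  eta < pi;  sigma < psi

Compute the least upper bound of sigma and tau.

Common upper bounds of {sigma, tau}: eta, omega, pi, psi, sigma, zeta.
The least among these is sigma.

sigma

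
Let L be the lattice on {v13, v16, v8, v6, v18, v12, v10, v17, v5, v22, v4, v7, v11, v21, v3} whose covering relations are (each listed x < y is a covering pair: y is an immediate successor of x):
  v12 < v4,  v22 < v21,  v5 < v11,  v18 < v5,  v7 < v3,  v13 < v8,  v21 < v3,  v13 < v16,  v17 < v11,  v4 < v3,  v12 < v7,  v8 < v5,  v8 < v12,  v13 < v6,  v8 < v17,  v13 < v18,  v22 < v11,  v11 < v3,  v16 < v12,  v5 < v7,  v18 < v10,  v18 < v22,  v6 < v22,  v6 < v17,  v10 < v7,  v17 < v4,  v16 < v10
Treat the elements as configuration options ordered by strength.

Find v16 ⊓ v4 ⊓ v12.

v16

Common lower bounds of {v16, v4, v12}: v13, v16.
The greatest among these is v16.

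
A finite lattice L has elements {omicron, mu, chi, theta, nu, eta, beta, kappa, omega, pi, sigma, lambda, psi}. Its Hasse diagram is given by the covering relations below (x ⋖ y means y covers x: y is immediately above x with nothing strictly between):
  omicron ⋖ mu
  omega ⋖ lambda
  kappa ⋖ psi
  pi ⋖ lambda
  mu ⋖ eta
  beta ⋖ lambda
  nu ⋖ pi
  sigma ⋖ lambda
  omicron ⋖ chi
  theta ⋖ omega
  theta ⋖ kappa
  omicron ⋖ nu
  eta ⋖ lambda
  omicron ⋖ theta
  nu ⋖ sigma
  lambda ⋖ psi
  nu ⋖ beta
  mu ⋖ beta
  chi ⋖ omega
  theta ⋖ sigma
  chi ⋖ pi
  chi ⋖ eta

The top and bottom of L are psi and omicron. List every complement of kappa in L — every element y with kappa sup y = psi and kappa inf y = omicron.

Need y with kappa ∨ y = psi and kappa ∧ y = omicron.
Checking each element gives: beta, chi, eta, mu, nu, pi.

beta, chi, eta, mu, nu, pi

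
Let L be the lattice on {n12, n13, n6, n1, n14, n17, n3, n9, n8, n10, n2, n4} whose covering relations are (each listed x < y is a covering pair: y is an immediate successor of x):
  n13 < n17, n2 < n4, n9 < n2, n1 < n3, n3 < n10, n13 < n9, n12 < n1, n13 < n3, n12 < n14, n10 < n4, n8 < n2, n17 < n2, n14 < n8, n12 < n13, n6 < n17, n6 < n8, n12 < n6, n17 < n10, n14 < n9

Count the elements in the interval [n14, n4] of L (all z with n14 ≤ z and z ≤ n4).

The interval [n14, n4] = {n14, n2, n4, n8, n9}, which has 5 elements.

5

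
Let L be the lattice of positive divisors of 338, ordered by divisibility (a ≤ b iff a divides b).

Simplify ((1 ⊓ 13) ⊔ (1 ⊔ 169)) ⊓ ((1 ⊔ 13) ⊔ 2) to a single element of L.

1 ∧ 13 = 1
1 ∨ 169 = 169
1 ∨ 169 = 169
1 ∨ 13 = 13
13 ∨ 2 = 26
169 ∧ 26 = 13

13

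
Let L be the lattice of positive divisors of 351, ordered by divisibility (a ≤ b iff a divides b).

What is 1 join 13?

Common upper bounds of {1, 13}: 117, 13, 351, 39.
The least among these is 13.

13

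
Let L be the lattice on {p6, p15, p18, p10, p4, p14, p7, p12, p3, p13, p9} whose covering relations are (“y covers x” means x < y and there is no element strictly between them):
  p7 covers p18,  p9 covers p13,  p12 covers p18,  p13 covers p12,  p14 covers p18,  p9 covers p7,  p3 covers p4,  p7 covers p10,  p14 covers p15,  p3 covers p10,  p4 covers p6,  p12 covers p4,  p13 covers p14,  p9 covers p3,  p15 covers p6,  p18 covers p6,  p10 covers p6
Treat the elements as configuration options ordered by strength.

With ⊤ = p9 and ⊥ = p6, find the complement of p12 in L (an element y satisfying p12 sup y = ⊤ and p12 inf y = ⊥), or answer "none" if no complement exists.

Need y with p12 ∨ y = p9 and p12 ∧ y = p6.
Checking each element gives: p10.

p10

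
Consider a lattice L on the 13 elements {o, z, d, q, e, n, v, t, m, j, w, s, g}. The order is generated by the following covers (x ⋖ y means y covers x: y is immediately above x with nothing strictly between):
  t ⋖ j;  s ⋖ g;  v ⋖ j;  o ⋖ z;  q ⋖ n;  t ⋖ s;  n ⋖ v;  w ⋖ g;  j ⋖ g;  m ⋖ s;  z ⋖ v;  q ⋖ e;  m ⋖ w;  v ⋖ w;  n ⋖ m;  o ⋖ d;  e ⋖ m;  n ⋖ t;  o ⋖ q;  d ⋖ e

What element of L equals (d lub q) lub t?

d ∨ q = e
e ∨ t = s

s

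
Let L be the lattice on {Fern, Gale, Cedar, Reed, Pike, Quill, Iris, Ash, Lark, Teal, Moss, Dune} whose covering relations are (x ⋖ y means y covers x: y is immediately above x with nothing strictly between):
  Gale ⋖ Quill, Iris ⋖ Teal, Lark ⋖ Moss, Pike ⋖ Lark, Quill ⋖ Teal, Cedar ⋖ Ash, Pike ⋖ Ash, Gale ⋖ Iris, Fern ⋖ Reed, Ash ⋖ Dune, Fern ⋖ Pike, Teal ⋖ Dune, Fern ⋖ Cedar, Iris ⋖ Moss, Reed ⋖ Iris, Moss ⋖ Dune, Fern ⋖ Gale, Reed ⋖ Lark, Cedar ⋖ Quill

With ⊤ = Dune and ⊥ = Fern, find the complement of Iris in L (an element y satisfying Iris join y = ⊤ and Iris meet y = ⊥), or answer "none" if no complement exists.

Need y with Iris ∨ y = Dune and Iris ∧ y = Fern.
Checking each element gives: Ash.

Ash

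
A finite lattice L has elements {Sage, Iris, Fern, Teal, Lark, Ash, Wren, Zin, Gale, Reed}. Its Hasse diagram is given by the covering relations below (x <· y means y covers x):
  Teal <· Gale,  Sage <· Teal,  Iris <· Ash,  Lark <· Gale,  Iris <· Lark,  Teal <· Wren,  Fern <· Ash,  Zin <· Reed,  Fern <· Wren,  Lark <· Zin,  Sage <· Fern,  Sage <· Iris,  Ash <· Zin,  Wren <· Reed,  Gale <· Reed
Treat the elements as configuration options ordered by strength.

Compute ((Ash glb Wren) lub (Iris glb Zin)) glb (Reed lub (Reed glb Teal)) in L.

Ash

Ash ∧ Wren = Fern
Iris ∧ Zin = Iris
Fern ∨ Iris = Ash
Reed ∧ Teal = Teal
Reed ∨ Teal = Reed
Ash ∧ Reed = Ash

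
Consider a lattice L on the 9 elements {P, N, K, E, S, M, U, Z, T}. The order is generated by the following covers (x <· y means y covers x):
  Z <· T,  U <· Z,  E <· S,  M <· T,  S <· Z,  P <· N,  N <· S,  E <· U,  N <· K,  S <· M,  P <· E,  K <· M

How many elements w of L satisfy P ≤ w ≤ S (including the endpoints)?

4

The interval [P, S] = {E, N, P, S}, which has 4 elements.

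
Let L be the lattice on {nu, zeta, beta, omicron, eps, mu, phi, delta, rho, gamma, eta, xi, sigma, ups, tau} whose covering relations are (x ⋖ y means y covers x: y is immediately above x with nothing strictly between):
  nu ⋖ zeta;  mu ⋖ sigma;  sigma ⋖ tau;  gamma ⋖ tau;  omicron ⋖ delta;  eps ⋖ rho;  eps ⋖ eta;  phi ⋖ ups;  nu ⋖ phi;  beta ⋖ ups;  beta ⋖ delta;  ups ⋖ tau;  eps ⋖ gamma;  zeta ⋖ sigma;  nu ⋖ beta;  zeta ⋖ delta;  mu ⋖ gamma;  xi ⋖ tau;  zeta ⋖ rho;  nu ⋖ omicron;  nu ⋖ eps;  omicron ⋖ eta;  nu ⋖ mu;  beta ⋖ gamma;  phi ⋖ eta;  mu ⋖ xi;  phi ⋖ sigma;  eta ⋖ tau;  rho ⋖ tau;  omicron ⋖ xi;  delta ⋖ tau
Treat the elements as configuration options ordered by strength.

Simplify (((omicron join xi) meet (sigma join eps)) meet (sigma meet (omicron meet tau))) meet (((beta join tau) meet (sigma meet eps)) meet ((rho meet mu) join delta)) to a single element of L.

nu

omicron ∨ xi = xi
sigma ∨ eps = tau
xi ∧ tau = xi
omicron ∧ tau = omicron
sigma ∧ omicron = nu
xi ∧ nu = nu
beta ∨ tau = tau
sigma ∧ eps = nu
tau ∧ nu = nu
rho ∧ mu = nu
nu ∨ delta = delta
nu ∧ delta = nu
nu ∧ nu = nu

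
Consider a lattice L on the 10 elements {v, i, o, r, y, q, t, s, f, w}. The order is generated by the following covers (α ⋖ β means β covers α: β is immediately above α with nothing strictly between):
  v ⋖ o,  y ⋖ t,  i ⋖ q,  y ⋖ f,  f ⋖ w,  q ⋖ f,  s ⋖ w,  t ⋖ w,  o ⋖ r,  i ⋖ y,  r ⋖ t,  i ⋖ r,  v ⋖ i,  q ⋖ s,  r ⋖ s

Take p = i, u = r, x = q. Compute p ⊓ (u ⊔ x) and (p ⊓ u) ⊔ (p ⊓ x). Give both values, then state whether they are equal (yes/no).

u ⊔ x = s, so p ⊓ (u ⊔ x) = i ⊓ s = i.
p ⊓ u = i and p ⊓ x = i, so (p ⊓ u) ⊔ (p ⊓ x) = i ⊔ i = i.
Equal: yes.

i; i; yes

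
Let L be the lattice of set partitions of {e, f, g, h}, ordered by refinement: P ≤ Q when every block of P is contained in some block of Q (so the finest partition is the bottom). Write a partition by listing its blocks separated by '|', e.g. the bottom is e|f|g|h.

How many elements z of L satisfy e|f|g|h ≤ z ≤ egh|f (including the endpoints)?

5

The interval [e|f|g|h, egh|f] = {egh|f, eg|f|h, eh|f|g, e|f|gh, e|f|g|h}, which has 5 elements.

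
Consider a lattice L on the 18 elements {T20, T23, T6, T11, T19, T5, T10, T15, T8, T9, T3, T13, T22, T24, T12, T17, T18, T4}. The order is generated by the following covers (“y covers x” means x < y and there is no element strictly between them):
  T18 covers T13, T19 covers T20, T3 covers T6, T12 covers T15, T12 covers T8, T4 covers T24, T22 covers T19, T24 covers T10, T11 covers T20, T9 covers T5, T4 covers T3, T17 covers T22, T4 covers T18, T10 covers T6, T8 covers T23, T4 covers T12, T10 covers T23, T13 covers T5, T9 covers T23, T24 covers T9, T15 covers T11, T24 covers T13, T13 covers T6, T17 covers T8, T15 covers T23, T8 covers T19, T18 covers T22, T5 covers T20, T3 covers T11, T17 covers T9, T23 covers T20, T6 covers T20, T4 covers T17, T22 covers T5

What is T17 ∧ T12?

Common lower bounds of {T17, T12}: T19, T20, T23, T8.
The greatest among these is T8.

T8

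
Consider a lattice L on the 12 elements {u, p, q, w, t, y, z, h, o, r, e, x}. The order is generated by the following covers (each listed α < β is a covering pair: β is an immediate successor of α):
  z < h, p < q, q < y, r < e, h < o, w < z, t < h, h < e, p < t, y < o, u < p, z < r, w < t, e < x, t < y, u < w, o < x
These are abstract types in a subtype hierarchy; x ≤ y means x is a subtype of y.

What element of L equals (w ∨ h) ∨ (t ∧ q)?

w ∨ h = h
t ∧ q = p
h ∨ p = h

h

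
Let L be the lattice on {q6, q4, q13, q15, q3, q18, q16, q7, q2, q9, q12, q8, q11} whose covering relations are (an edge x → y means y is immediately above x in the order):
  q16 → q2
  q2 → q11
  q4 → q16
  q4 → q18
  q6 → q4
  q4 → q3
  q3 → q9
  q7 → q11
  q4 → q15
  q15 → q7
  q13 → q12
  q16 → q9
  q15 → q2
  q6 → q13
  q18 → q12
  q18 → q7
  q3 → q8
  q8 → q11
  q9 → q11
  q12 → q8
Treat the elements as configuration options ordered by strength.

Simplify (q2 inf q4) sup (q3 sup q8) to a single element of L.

q2 ∧ q4 = q4
q3 ∨ q8 = q8
q4 ∨ q8 = q8

q8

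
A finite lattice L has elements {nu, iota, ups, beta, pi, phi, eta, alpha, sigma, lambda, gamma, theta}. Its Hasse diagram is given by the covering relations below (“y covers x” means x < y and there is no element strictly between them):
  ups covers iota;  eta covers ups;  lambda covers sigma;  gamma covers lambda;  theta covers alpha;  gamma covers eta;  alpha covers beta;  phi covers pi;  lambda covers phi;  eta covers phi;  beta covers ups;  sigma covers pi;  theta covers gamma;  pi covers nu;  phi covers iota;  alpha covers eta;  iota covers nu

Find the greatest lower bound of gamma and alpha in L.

Common lower bounds of {gamma, alpha}: eta, iota, nu, phi, pi, ups.
The greatest among these is eta.

eta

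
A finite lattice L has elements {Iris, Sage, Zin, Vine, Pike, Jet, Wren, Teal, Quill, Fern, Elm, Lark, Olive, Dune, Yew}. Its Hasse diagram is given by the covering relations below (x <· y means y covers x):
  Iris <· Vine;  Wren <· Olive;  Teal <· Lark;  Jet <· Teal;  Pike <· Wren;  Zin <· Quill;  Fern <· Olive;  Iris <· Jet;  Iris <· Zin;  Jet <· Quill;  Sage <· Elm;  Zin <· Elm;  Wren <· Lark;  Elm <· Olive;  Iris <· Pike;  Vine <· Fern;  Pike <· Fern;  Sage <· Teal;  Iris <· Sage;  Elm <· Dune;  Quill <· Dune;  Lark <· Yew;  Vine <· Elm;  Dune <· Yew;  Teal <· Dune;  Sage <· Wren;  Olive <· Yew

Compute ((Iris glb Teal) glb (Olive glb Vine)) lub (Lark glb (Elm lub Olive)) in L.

Wren

Iris ∧ Teal = Iris
Olive ∧ Vine = Vine
Iris ∧ Vine = Iris
Elm ∨ Olive = Olive
Lark ∧ Olive = Wren
Iris ∨ Wren = Wren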